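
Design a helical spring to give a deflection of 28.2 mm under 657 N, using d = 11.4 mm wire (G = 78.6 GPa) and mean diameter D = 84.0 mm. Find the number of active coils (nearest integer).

Required rate k = F/δ = 657/28.2 = 23.298 N/mm
N_a = Gd⁴/(8D³k) = (78.6×10³ × 11.4⁴)/(8 × 84.0³ × 23.298)
    = 1.32752e+09 / 1.1047e+08 = 12.02 → 12 coils

12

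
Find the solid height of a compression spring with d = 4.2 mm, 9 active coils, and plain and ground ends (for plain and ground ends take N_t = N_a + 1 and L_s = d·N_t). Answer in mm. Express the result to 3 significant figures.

plain and ground ends: N_t = N_a + 1 = 9 + 1 = 10
L_s = d·N_t = 4.2 × 10 = 42 mm

42.0 mm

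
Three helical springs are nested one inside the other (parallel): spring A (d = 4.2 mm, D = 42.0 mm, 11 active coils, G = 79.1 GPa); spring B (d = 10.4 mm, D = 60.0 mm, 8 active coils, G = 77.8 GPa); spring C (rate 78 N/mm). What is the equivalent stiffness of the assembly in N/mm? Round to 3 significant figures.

k_A = Gd⁴/(8D³N_a) = (79.1×10³)(4.2⁴)/(8·42.0³·11) = 3.7752 N/mm
k_B = Gd⁴/(8D³N_a) = (77.8×10³)(10.4⁴)/(8·60.0³·8) = 65.838 N/mm
Parallel: k_eq = 3.7752 + 65.838 + 78 = 147.61 N/mm

148 N/mm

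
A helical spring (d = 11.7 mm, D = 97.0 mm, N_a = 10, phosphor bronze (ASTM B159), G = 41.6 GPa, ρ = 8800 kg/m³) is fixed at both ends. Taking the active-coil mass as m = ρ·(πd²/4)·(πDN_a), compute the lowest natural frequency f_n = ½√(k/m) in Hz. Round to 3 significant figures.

k = Gd⁴/(8D³N_a) = (41.6×10³)(11.7⁴)/(8·97.0³·10) = 10.677 N/mm = 10677 N/m
Wire length L = πDN_a = π·97.0·10 = 3047.3 mm
m = ρ·(πd²/4)·L = 8800 × 107.51×10⁻⁶ m² × 3.0473 m = 2.8831 kg
f_n = ½√(k/m) = 0.5·√(10677/2.8831) = 0.5·√(3703.1) = 30.427 Hz

30.4 Hz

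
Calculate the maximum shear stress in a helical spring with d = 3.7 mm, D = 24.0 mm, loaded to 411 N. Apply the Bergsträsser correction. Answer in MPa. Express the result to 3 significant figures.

Spring index C = D/d = 24.0/3.7 = 6.4865
K_B = (4C+2)/(4C−3) = 27.946/22.946 = 1.2179
τ₀ = 8FD/(πd³) = 8·411·24.0/(π·3.7³) = 78912/159.13 = 495.89 MPa
τ_max = K·τ₀ = 1.2179 × 495.89 = 603.95 MPa

604 MPa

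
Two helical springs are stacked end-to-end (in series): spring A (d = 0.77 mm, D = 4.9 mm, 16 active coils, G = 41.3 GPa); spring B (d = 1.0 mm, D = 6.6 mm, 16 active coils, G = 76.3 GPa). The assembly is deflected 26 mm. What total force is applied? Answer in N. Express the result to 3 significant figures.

17.1 N

k_A = Gd⁴/(8D³N_a) = (41.3×10³)(0.77⁴)/(8·4.9³·16) = 0.96408 N/mm
k_B = Gd⁴/(8D³N_a) = (76.3×10³)(1.0⁴)/(8·6.6³·16) = 2.0734 N/mm
Series: 1/k_eq = 1/0.96408 + 1/2.0734 = 1.5196; k_eq = 0.65809 N/mm
F = k_eq·δ = 0.65809·26 = 17.11 N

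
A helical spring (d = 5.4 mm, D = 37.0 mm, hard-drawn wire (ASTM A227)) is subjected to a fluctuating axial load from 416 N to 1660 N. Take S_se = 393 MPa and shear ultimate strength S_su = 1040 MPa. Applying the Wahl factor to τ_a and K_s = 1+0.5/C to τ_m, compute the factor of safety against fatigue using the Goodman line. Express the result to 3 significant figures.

0.557

C = D/d = 37.0/5.4 = 6.8519; K_W = (4C−1)/(4C−4)+0.615/C = 1.2179; K_s = 1+0.5/C = 1.0730
F_a = (F_max−F_min)/2 = 622 N; F_m = (F_max+F_min)/2 = 1038 N
τ_a = K_W·8F_aD/(πd³) = 1.2179 × 372.18 = 453.28 MPa
τ_m = K_s·8F_mD/(πd³) = 1.0730 × 621.09 = 666.42 MPa
Goodman: 1/n_f = τ_a/S_se + τ_m/S_su = 453.28/393 + 666.42/1040 = 1.15339 + 0.64079 = 1.7942
n_f = 1/1.7942 = 0.5574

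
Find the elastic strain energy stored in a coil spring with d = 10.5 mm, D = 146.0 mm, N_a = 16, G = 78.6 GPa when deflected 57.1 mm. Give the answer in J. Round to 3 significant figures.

3.91 J

k = Gd⁴/(8D³N_a) = (78.6×10³)(10.5⁴)/(8·146.0³·16) = 2.3983 N/mm
U = ½kδ² = 0.5 × 2.3983 × 57.1² = 3909.8 N·mm = 3.9098 J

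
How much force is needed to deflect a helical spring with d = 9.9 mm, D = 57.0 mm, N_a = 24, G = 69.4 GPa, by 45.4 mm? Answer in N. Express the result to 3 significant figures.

k = Gd⁴/(8D³N_a) = (69.4×10³)(9.9⁴)/(8·57.0³·24) = 18.749 N/mm
F = k·δ = 18.749 × 45.4 = 851.2 N

851 N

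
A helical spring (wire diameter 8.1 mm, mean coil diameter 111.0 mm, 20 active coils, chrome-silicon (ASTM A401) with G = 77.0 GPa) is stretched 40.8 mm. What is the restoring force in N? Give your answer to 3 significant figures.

61.8 N

k = Gd⁴/(8D³N_a) = (77.0×10³)(8.1⁴)/(8·111.0³·20) = 1.5148 N/mm
F = k·δ = 1.5148 × 40.8 = 61.802 N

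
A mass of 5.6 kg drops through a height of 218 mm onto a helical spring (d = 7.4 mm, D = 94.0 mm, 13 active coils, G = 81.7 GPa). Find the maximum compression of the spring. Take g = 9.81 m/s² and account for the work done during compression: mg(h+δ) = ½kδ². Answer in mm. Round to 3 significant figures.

k = Gd⁴/(8D³N_a) = (81.7×10³)(7.4⁴)/(8·94.0³·13) = 2.8362 N/mm
W = mg = 5.6 × 9.81 = 54.936 N
½kδ² − Wδ − Wh = 0 → δ = (W + √(W² + 2kWh))/k
δ = (54.936 + √(3018 + 67932.2))/2.8362 = (54.936 + 266.36)/2.8362 = 113.29 mm

113 mm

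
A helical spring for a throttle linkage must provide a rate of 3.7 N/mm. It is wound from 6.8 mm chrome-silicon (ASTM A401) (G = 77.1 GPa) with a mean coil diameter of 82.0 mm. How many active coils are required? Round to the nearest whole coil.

10

N_a = Gd⁴/(8D³k) = (77.1×10³ × 6.8⁴)/(8 × 82.0³ × 3.7)
    = 1.6485e+08 / 1.63205e+07 = 10.1 → 10 coils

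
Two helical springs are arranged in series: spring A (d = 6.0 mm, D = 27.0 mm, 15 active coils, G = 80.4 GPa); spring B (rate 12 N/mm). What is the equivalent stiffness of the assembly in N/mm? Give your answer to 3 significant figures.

9.43 N/mm

k_A = Gd⁴/(8D³N_a) = (80.4×10³)(6.0⁴)/(8·27.0³·15) = 44.115 N/mm
Series: 1/k_eq = 1/44.115 + 1/12 = 0.106; k_eq = 9.4339 N/mm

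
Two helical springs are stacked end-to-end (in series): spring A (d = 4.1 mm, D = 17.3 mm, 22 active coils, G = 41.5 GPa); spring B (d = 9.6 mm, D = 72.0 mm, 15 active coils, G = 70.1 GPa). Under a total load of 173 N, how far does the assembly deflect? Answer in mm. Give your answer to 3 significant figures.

26.5 mm

k_A = Gd⁴/(8D³N_a) = (41.5×10³)(4.1⁴)/(8·17.3³·22) = 12.869 N/mm
k_B = Gd⁴/(8D³N_a) = (70.1×10³)(9.6⁴)/(8·72.0³·15) = 13.293 N/mm
Series: 1/k_eq = 1/12.869 + 1/13.293 = 0.15294; k_eq = 6.5387 N/mm
δ = F/k_eq = 173/6.5387 = 26.458 mm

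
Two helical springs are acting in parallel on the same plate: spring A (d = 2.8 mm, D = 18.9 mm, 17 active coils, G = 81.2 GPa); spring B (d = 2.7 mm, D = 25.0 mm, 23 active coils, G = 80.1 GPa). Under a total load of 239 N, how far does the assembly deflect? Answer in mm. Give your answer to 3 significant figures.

k_A = Gd⁴/(8D³N_a) = (81.2×10³)(2.8⁴)/(8·18.9³·17) = 5.4358 N/mm
k_B = Gd⁴/(8D³N_a) = (80.1×10³)(2.7⁴)/(8·25.0³·23) = 1.4806 N/mm
Parallel: k_eq = 5.4358 + 1.4806 = 6.9164 N/mm
δ = F/k_eq = 239/6.9164 = 34.555 mm

34.6 mm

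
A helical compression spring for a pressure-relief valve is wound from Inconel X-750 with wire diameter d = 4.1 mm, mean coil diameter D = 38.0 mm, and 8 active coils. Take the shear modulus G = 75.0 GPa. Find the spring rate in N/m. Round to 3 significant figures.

k = Gd⁴/(8D³N_a) = (75.0×10³ × 4.1⁴) / (8 × 38.0³ × 8)
  = 2.11932e+07 / 3.51181e+06 = 6.0348 N/mm = 6034.8 N/m

6030 N/m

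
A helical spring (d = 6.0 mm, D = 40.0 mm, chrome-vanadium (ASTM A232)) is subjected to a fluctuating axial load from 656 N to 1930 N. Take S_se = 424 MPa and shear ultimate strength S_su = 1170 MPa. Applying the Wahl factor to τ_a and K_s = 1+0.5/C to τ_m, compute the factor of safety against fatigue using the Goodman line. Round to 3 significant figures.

C = D/d = 40.0/6.0 = 6.6667; K_W = (4C−1)/(4C−4)+0.615/C = 1.2246; K_s = 1+0.5/C = 1.0750
F_a = (F_max−F_min)/2 = 637 N; F_m = (F_max+F_min)/2 = 1293 N
τ_a = K_W·8F_aD/(πd³) = 1.2246 × 300.39 = 367.86 MPa
τ_m = K_s·8F_mD/(πd³) = 1.0750 × 609.74 = 655.47 MPa
Goodman: 1/n_f = τ_a/S_se + τ_m/S_su = 367.86/424 + 655.47/1170 = 0.86759 + 0.56023 = 1.4278
n_f = 1/1.4278 = 0.7004

0.700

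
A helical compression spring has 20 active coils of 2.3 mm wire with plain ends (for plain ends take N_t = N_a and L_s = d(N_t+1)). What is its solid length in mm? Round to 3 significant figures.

plain ends: N_t = N_a = 20
L_s = d·(N_t+1) = 2.3 × 21 = 48.3 mm

48.3 mm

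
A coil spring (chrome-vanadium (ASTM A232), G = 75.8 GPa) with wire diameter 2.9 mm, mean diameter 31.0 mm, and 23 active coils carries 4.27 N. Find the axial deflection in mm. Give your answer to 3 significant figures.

k = Gd⁴/(8D³N_a) = (75.8×10³)(2.9⁴)/(8·31.0³·23) = 0.97804 N/mm
δ = F/k = 4.27 / 0.97804 = 4.3659 mm

4.37 mm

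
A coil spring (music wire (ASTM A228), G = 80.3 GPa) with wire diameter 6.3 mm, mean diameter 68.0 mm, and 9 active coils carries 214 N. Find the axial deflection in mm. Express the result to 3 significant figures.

k = Gd⁴/(8D³N_a) = (80.3×10³)(6.3⁴)/(8·68.0³·9) = 5.5875 N/mm
δ = F/k = 214 / 5.5875 = 38.3 mm

38.3 mm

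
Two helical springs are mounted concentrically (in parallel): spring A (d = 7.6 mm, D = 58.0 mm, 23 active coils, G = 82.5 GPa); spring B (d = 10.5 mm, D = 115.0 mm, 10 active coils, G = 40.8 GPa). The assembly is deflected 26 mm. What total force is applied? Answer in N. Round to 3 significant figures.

k_A = Gd⁴/(8D³N_a) = (82.5×10³)(7.6⁴)/(8·58.0³·23) = 7.6667 N/mm
k_B = Gd⁴/(8D³N_a) = (40.8×10³)(10.5⁴)/(8·115.0³·10) = 4.076 N/mm
Parallel: k_eq = 7.6667 + 4.076 = 11.743 N/mm
F = k_eq·δ = 11.743·26 = 305.31 N

305 N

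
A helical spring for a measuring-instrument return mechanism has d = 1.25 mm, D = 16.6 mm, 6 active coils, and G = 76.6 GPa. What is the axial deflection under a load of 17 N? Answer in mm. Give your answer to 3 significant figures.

k = Gd⁴/(8D³N_a) = (76.6×10³)(1.25⁴)/(8·16.6³·6) = 0.85173 N/mm
δ = F/k = 17 / 0.85173 = 19.959 mm

20.0 mm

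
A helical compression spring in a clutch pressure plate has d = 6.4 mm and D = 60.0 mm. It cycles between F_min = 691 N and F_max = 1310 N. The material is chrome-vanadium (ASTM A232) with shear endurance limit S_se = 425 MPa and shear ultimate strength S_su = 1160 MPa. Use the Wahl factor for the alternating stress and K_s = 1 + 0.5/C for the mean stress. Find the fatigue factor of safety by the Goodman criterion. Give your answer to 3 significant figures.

0.981

C = D/d = 60.0/6.4 = 9.3750; K_W = (4C−1)/(4C−4)+0.615/C = 1.1552; K_s = 1+0.5/C = 1.0533
F_a = (F_max−F_min)/2 = 309.5 N; F_m = (F_max+F_min)/2 = 1000.5 N
τ_a = K_W·8F_aD/(πd³) = 1.1552 × 180.39 = 208.38 MPa
τ_m = K_s·8F_mD/(πd³) = 1.0533 × 583.13 = 614.23 MPa
Goodman: 1/n_f = τ_a/S_se + τ_m/S_su = 208.38/425 + 614.23/1160 = 0.49030 + 0.52951 = 1.0198
n_f = 1/1.0198 = 0.9806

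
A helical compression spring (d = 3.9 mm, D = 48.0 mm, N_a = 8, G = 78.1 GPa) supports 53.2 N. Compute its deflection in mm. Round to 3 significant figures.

k = Gd⁴/(8D³N_a) = (78.1×10³)(3.9⁴)/(8·48.0³·8) = 2.5527 N/mm
δ = F/k = 53.2 / 2.5527 = 20.84 mm

20.8 mm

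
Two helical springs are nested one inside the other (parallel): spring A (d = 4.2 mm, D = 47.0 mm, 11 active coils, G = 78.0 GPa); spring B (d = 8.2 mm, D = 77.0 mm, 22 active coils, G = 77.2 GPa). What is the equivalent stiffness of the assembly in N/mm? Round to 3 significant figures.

k_A = Gd⁴/(8D³N_a) = (78.0×10³)(4.2⁴)/(8·47.0³·11) = 2.6565 N/mm
k_B = Gd⁴/(8D³N_a) = (77.2×10³)(8.2⁴)/(8·77.0³·22) = 4.344 N/mm
Parallel: k_eq = 2.6565 + 4.344 = 7.0005 N/mm

7.00 N/mm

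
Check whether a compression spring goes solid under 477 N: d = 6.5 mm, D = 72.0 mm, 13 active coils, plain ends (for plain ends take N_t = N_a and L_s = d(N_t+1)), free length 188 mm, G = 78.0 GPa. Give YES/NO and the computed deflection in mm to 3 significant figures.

k = Gd⁴/(8D³N_a) = (78.0×10³)(6.5⁴)/(8·72.0³·13) = 3.5869 N/mm
N_t = 13; L_s = 6.5·14 = 91 mm; δ_solid = L₀ − L_s = 188 − 91 = 97 mm
δ = F/k = 477/3.5869 = 132.98 mm
δ ≥ δ_solid → spring goes solid

YES, δ = 133 mm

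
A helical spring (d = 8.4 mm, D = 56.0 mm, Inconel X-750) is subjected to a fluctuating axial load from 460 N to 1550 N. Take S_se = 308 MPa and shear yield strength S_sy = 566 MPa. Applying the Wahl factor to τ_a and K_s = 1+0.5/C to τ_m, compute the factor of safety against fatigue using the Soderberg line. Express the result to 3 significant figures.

1.02

C = D/d = 56.0/8.4 = 6.6667; K_W = (4C−1)/(4C−4)+0.615/C = 1.2246; K_s = 1+0.5/C = 1.0750
F_a = (F_max−F_min)/2 = 545 N; F_m = (F_max+F_min)/2 = 1005 N
τ_a = K_W·8F_aD/(πd³) = 1.2246 × 131.13 = 160.58 MPa
τ_m = K_s·8F_mD/(πd³) = 1.0750 × 241.8 = 259.94 MPa
Soderberg: 1/n_f = τ_a/S_se + τ_m/S_sy = 160.58/308 + 259.94/566 = 0.52135 + 0.45925 = 0.9806
n_f = 1/0.9806 = 1.02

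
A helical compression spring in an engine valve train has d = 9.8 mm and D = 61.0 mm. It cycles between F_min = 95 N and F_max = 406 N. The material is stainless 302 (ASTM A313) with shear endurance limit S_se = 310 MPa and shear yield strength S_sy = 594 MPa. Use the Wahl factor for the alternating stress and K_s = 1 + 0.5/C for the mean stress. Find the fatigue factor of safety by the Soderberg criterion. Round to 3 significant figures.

5.62

C = D/d = 61.0/9.8 = 6.2245; K_W = (4C−1)/(4C−4)+0.615/C = 1.2424; K_s = 1+0.5/C = 1.0803
F_a = (F_max−F_min)/2 = 155.5 N; F_m = (F_max+F_min)/2 = 250.5 N
τ_a = K_W·8F_aD/(πd³) = 1.2424 × 25.664 = 31.884 MPa
τ_m = K_s·8F_mD/(πd³) = 1.0803 × 41.343 = 44.664 MPa
Soderberg: 1/n_f = τ_a/S_se + τ_m/S_sy = 31.884/310 + 44.664/594 = 0.10285 + 0.07519 = 0.17804
n_f = 1/0.17804 = 5.617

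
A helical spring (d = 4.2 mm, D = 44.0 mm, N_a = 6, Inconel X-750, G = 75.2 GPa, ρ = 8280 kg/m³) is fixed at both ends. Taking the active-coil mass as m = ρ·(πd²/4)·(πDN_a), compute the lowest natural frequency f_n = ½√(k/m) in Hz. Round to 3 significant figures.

k = Gd⁴/(8D³N_a) = (75.2×10³)(4.2⁴)/(8·44.0³·6) = 5.7229 N/mm = 5722.9 N/m
Wire length L = πDN_a = π·44.0·6 = 829.38 mm
m = ρ·(πd²/4)·L = 8280 × 13.854×10⁻⁶ m² × 0.82938 m = 0.095142 kg
f_n = ½√(k/m) = 0.5·√(5722.9/0.095142) = 0.5·√(60151) = 122.63 Hz

123 Hz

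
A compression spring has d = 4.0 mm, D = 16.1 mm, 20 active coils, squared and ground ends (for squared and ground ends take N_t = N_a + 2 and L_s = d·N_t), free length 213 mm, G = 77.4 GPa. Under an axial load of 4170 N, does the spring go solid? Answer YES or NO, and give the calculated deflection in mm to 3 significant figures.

k = Gd⁴/(8D³N_a) = (77.4×10³)(4.0⁴)/(8·16.1³·20) = 29.674 N/mm
N_t = 22; L_s = 4.0·22 = 88 mm; δ_solid = L₀ − L_s = 213 − 88 = 125 mm
δ = F/k = 4170/29.674 = 140.52 mm
δ ≥ δ_solid → spring goes solid

YES, δ = 141 mm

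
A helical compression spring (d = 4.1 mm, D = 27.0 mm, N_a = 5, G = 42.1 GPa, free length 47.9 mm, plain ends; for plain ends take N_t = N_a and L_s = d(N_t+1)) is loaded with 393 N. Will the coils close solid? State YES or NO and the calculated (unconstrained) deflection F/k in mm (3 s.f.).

YES, δ = 26.0 mm

k = Gd⁴/(8D³N_a) = (42.1×10³)(4.1⁴)/(8·27.0³·5) = 15.11 N/mm
N_t = 5; L_s = 4.1·6 = 24.6 mm; δ_solid = L₀ − L_s = 47.9 − 24.6 = 23.3 mm
δ = F/k = 393/15.11 = 26.009 mm
δ ≥ δ_solid → spring goes solid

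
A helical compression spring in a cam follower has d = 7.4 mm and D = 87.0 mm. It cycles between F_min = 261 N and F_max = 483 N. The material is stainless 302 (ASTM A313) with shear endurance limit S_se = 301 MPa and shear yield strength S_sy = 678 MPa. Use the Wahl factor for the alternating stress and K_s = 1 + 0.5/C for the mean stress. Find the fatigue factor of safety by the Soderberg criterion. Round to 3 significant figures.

C = D/d = 87.0/7.4 = 11.7568; K_W = (4C−1)/(4C−4)+0.615/C = 1.1220; K_s = 1+0.5/C = 1.0425
F_a = (F_max−F_min)/2 = 111 N; F_m = (F_max+F_min)/2 = 372 N
τ_a = K_W·8F_aD/(πd³) = 1.1220 × 60.686 = 68.092 MPa
τ_m = K_s·8F_mD/(πd³) = 1.0425 × 203.38 = 212.03 MPa
Soderberg: 1/n_f = τ_a/S_se + τ_m/S_sy = 68.092/301 + 212.03/678 = 0.22622 + 0.31273 = 0.53894
n_f = 1/0.53894 = 1.855

1.86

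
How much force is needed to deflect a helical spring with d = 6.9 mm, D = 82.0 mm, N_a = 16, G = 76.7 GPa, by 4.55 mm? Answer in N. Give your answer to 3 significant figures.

k = Gd⁴/(8D³N_a) = (76.7×10³)(6.9⁴)/(8·82.0³·16) = 2.4634 N/mm
F = k·δ = 2.4634 × 4.55 = 11.209 N

11.2 N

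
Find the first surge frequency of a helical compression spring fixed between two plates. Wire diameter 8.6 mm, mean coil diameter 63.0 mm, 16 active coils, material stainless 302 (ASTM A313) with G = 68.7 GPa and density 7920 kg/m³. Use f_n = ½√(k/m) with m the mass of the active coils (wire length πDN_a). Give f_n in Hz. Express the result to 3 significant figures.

44.9 Hz

k = Gd⁴/(8D³N_a) = (68.7×10³)(8.6⁴)/(8·63.0³·16) = 11.741 N/mm = 11741 N/m
Wire length L = πDN_a = π·63.0·16 = 3166.7 mm
m = ρ·(πd²/4)·L = 7920 × 58.088×10⁻⁶ m² × 3.1667 m = 1.4569 kg
f_n = ½√(k/m) = 0.5·√(11741/1.4569) = 0.5·√(8059.3) = 44.887 Hz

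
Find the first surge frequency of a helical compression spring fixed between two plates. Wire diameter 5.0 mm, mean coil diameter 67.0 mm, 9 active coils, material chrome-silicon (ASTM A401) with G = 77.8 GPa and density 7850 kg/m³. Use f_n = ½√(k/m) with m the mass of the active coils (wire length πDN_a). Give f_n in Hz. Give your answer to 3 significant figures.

43.8 Hz

k = Gd⁴/(8D³N_a) = (77.8×10³)(5.0⁴)/(8·67.0³·9) = 2.2454 N/mm = 2245.4 N/m
Wire length L = πDN_a = π·67.0·9 = 1894.4 mm
m = ρ·(πd²/4)·L = 7850 × 19.635×10⁻⁶ m² × 1.8944 m = 0.29199 kg
f_n = ½√(k/m) = 0.5·√(2245.4/0.29199) = 0.5·√(7690.2) = 43.847 Hz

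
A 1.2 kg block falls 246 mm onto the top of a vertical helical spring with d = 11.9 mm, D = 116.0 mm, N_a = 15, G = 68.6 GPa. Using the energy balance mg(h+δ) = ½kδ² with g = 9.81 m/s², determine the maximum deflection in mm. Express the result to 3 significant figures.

k = Gd⁴/(8D³N_a) = (68.6×10³)(11.9⁴)/(8·116.0³·15) = 7.3444 N/mm
W = mg = 1.2 × 9.81 = 11.772 N
½kδ² − Wδ − Wh = 0 → δ = (W + √(W² + 2kWh))/k
δ = (11.772 + √(138.58 + 42537.5))/7.3444 = (11.772 + 206.58)/7.3444 = 29.731 mm

29.7 mm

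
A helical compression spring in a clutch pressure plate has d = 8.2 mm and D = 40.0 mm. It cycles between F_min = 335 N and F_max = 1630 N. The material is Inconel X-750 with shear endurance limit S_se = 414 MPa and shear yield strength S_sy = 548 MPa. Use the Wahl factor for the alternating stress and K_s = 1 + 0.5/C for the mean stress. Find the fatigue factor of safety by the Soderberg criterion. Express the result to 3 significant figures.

C = D/d = 40.0/8.2 = 4.8780; K_W = (4C−1)/(4C−4)+0.615/C = 1.3195; K_s = 1+0.5/C = 1.1025
F_a = (F_max−F_min)/2 = 647.5 N; F_m = (F_max+F_min)/2 = 982.5 N
τ_a = K_W·8F_aD/(πd³) = 1.3195 × 119.62 = 157.83 MPa
τ_m = K_s·8F_mD/(πd³) = 1.1025 × 181.51 = 200.11 MPa
Soderberg: 1/n_f = τ_a/S_se + τ_m/S_sy = 157.83/414 + 200.11/548 = 0.38124 + 0.36517 = 0.7464
n_f = 1/0.7464 = 1.34

1.34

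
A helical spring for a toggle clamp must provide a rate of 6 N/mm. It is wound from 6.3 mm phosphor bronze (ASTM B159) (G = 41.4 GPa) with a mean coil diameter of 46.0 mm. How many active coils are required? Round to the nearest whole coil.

N_a = Gd⁴/(8D³k) = (41.4×10³ × 6.3⁴)/(8 × 46.0³ × 6)
    = 6.52173e+07 / 4.67213e+06 = 13.96 → 14 coils

14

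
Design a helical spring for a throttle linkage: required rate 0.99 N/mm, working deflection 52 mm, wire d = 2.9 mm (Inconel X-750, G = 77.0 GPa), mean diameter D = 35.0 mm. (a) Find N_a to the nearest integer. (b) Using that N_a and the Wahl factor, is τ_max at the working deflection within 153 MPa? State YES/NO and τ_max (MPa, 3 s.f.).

N_a = Gd⁴/(8D³k) = (77.0×10³)(2.9⁴)/(8·35.0³·0.99) = 16.04 → N_a = 16
Actual rate k = Gd⁴/(8D³·16) = 0.99236 N/mm
Working load F = kδ = 0.99236·52 = 51.603 N
C = 35.0/2.9 = 12.0690; K_W = (4C−1)/(4C−4)+0.615/C = 1.1187
τ_max = K_W·8FD/(πd³) = 1.1187·188.58 = 210.96 MPa
τ_max > 153 MPa → exceeds allowable

(a) 16 coils; (b) NO, τ_max = 211 MPa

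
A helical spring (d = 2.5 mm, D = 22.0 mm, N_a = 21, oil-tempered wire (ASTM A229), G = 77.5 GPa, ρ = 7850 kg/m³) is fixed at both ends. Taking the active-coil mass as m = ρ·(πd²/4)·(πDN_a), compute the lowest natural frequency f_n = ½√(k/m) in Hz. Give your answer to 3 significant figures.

87.0 Hz

k = Gd⁴/(8D³N_a) = (77.5×10³)(2.5⁴)/(8·22.0³·21) = 1.6923 N/mm = 1692.3 N/m
Wire length L = πDN_a = π·22.0·21 = 1451.4 mm
m = ρ·(πd²/4)·L = 7850 × 4.9087×10⁻⁶ m² × 1.4514 m = 0.055928 kg
f_n = ½√(k/m) = 0.5·√(1692.3/0.055928) = 0.5·√(30259) = 86.975 Hz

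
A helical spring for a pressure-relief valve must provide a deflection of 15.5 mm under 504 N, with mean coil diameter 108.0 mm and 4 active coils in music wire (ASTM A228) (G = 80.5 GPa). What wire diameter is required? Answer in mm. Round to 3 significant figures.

Required rate k = F/δ = 504/15.5 = 32.516 N/mm
d = (8D³N_a·k / G)^(1/4) = (8·108.0³·4·32.516 / (80.5×10³))^0.25
  = (16283)^0.25 = 11.2962 mm

11.3 mm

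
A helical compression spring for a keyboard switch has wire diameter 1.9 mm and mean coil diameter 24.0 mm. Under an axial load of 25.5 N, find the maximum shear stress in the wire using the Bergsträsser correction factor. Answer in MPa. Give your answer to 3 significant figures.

251 MPa

Spring index C = D/d = 24.0/1.9 = 12.6316
K_B = (4C+2)/(4C−3) = 52.526/47.526 = 1.1052
τ₀ = 8FD/(πd³) = 8·25.5·24.0/(π·1.9³) = 4896/21.548 = 227.21 MPa
τ_max = K·τ₀ = 1.1052 × 227.21 = 251.12 MPa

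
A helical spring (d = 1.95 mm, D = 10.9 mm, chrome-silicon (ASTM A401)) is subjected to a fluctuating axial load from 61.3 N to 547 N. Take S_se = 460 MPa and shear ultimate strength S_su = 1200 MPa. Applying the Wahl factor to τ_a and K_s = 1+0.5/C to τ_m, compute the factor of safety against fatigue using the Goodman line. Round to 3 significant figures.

C = D/d = 10.9/1.95 = 5.5897; K_W = (4C−1)/(4C−4)+0.615/C = 1.2734; K_s = 1+0.5/C = 1.0894
F_a = (F_max−F_min)/2 = 242.85 N; F_m = (F_max+F_min)/2 = 304.15 N
τ_a = K_W·8F_aD/(πd³) = 1.2734 × 909.08 = 1157.6 MPa
τ_m = K_s·8F_mD/(πd³) = 1.0894 × 1138.5 = 1240.4 MPa
Goodman: 1/n_f = τ_a/S_se + τ_m/S_su = 1157.6/460 + 1240.4/1200 = 2.51662 + 1.03366 = 3.5503
n_f = 1/3.5503 = 0.2817

0.282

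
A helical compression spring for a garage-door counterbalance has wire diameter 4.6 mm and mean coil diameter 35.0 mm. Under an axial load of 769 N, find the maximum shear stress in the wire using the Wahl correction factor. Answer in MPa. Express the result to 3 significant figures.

Spring index C = D/d = 35.0/4.6 = 7.6087
K_W = (4C−1)/(4C−4) + 0.615/C = 29.435/26.435 + 0.0808 = 1.1943
τ₀ = 8FD/(πd³) = 8·769·35.0/(π·4.6³) = 215320/305.79 = 704.14 MPa
τ_max = K·τ₀ = 1.1943 × 704.14 = 840.97 MPa

841 MPa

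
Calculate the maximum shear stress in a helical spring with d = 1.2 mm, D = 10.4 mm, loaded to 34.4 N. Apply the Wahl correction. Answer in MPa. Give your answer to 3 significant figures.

Spring index C = D/d = 10.4/1.2 = 8.6667
K_W = (4C−1)/(4C−4) + 0.615/C = 33.667/30.667 + 0.0710 = 1.1688
τ₀ = 8FD/(πd³) = 8·34.4·10.4/(π·1.2³) = 2862.08/5.4287 = 527.22 MPa
τ_max = K·τ₀ = 1.1688 × 527.22 = 616.2 MPa

616 MPa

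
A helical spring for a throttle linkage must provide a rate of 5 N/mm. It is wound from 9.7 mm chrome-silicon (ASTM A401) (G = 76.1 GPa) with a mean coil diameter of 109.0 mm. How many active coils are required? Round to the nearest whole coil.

N_a = Gd⁴/(8D³k) = (76.1×10³ × 9.7⁴)/(8 × 109.0³ × 5)
    = 6.73708e+08 / 5.18012e+07 = 13.01 → 13 coils

13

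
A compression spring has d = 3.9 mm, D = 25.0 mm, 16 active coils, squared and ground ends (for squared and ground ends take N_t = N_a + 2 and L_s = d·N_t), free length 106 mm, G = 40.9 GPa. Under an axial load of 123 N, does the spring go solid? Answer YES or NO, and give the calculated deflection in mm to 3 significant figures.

NO, δ = 26.0 mm

k = Gd⁴/(8D³N_a) = (40.9×10³)(3.9⁴)/(8·25.0³·16) = 4.731 N/mm
N_t = 18; L_s = 3.9·18 = 70.2 mm; δ_solid = L₀ − L_s = 106 − 70.2 = 35.8 mm
δ = F/k = 123/4.731 = 25.999 mm
δ < δ_solid → spring does not go solid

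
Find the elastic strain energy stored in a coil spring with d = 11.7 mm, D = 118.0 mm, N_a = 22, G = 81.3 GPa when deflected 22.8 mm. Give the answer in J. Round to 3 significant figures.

1.37 J

k = Gd⁴/(8D³N_a) = (81.3×10³)(11.7⁴)/(8·118.0³·22) = 5.2684 N/mm
U = ½kδ² = 0.5 × 5.2684 × 22.8² = 1369.4 N·mm = 1.3694 J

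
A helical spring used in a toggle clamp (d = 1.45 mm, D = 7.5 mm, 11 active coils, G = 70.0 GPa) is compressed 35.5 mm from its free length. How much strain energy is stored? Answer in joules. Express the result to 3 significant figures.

k = Gd⁴/(8D³N_a) = (70.0×10³)(1.45⁴)/(8·7.5³·11) = 8.335 N/mm
U = ½kδ² = 0.5 × 8.335 × 35.5² = 5252.1 N·mm = 5.2521 J

5.25 J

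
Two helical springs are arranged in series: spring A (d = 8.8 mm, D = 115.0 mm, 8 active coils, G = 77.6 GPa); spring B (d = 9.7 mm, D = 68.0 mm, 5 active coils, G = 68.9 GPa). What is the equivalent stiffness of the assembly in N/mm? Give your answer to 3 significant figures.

k_A = Gd⁴/(8D³N_a) = (77.6×10³)(8.8⁴)/(8·115.0³·8) = 4.781 N/mm
k_B = Gd⁴/(8D³N_a) = (68.9×10³)(9.7⁴)/(8·68.0³·5) = 48.498 N/mm
Series: 1/k_eq = 1/4.781 + 1/48.498 = 0.22978; k_eq = 4.352 N/mm

4.35 N/mm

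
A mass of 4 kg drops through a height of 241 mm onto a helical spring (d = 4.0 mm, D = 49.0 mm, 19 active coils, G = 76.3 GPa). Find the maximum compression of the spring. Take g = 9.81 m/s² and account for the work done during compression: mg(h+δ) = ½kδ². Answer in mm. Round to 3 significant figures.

k = Gd⁴/(8D³N_a) = (76.3×10³)(4.0⁴)/(8·49.0³·19) = 1.0923 N/mm
W = mg = 4 × 9.81 = 39.24 N
½kδ² − Wδ − Wh = 0 → δ = (W + √(W² + 2kWh))/k
δ = (39.24 + √(1539.8 + 20659))/1.0923 = (39.24 + 148.99)/1.0923 = 172.33 mm

172 mm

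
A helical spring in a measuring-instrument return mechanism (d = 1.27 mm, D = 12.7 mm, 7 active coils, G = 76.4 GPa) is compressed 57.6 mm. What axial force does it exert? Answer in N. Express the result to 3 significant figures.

k = Gd⁴/(8D³N_a) = (76.4×10³)(1.27⁴)/(8·12.7³·7) = 1.7326 N/mm
F = k·δ = 1.7326 × 57.6 = 99.8 N

99.8 N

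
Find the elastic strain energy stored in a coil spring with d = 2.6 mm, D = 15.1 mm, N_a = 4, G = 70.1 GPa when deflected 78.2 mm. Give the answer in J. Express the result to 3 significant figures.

88.9 J

k = Gd⁴/(8D³N_a) = (70.1×10³)(2.6⁴)/(8·15.1³·4) = 29.076 N/mm
U = ½kδ² = 0.5 × 29.076 × 78.2² = 88903 N·mm = 88.903 J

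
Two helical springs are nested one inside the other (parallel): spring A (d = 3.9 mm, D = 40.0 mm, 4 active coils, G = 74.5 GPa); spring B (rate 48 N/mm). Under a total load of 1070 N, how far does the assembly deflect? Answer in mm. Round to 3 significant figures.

k_A = Gd⁴/(8D³N_a) = (74.5×10³)(3.9⁴)/(8·40.0³·4) = 8.4156 N/mm
Parallel: k_eq = 8.4156 + 48 = 56.416 N/mm
δ = F/k_eq = 1070/56.416 = 18.966 mm

19.0 mm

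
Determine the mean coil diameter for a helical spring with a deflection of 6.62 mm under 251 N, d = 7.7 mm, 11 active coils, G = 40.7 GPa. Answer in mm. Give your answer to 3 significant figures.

35.0 mm

Required rate k = F/δ = 251/6.62 = 37.915 N/mm
D = (Gd⁴/(8N_a·k))^(1/3) = (40.7×10³·7.7⁴/(8·11·37.915))^(1/3)
  = (42880.4)^(1/3) = 35.0015 mm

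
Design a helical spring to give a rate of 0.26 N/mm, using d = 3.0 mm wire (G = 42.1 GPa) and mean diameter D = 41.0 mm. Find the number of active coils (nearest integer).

N_a = Gd⁴/(8D³k) = (42.1×10³ × 3.0⁴)/(8 × 41.0³ × 0.26)
    = 3.4101e+06 / 143356 = 23.79 → 24 coils

24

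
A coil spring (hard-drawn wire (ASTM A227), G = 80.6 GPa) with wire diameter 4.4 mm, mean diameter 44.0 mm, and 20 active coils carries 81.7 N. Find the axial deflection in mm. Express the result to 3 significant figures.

36.9 mm

k = Gd⁴/(8D³N_a) = (80.6×10³)(4.4⁴)/(8·44.0³·20) = 2.2165 N/mm
δ = F/k = 81.7 / 2.2165 = 36.86 mm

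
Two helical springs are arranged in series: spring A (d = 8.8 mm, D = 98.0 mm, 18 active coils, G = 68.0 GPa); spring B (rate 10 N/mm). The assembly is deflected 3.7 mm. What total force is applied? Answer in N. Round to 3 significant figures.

k_A = Gd⁴/(8D³N_a) = (68.0×10³)(8.8⁴)/(8·98.0³·18) = 3.0088 N/mm
Series: 1/k_eq = 1/3.0088 + 1/10 = 0.43235; k_eq = 2.3129 N/mm
F = k_eq·δ = 2.3129·3.7 = 8.5578 N

8.56 N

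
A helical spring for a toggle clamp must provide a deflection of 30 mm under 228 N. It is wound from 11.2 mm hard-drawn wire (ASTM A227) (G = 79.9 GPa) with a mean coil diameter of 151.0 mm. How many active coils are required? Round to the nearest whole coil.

6

Required rate k = F/δ = 228/30 = 7.6 N/mm
N_a = Gd⁴/(8D³k) = (79.9×10³ × 11.2⁴)/(8 × 151.0³ × 7.6)
    = 1.25724e+09 / 2.09331e+08 = 6.006 → 6 coils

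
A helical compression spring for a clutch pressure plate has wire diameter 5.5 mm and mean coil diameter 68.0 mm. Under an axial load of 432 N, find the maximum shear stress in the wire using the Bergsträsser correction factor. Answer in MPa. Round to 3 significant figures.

498 MPa

Spring index C = D/d = 68.0/5.5 = 12.3636
K_B = (4C+2)/(4C−3) = 51.455/46.455 = 1.1076
τ₀ = 8FD/(πd³) = 8·432·68.0/(π·5.5³) = 235008/522.68 = 449.62 MPa
τ_max = K·τ₀ = 1.1076 × 449.62 = 498.01 MPa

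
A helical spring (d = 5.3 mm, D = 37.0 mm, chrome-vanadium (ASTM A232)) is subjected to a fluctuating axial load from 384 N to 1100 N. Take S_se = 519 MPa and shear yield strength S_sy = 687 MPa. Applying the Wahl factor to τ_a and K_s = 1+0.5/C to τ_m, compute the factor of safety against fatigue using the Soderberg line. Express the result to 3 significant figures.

C = D/d = 37.0/5.3 = 6.9811; K_W = (4C−1)/(4C−4)+0.615/C = 1.2135; K_s = 1+0.5/C = 1.0716
F_a = (F_max−F_min)/2 = 358 N; F_m = (F_max+F_min)/2 = 742 N
τ_a = K_W·8F_aD/(πd³) = 1.2135 × 226.57 = 274.94 MPa
τ_m = K_s·8F_mD/(πd³) = 1.0716 × 469.59 = 503.22 MPa
Soderberg: 1/n_f = τ_a/S_se + τ_m/S_sy = 274.94/519 + 503.22/687 = 0.52974 + 0.73249 = 1.2622
n_f = 1/1.2622 = 0.7922

0.792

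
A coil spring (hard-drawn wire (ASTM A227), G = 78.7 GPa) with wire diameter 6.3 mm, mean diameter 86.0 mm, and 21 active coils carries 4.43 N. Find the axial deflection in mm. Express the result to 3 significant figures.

3.82 mm

k = Gd⁴/(8D³N_a) = (78.7×10³)(6.3⁴)/(8·86.0³·21) = 1.1602 N/mm
δ = F/k = 4.43 / 1.1602 = 3.8183 mm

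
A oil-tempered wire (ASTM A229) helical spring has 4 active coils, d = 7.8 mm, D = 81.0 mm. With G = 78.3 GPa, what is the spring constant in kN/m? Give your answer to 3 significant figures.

17.0 kN/m

k = Gd⁴/(8D³N_a) = (78.3×10³ × 7.8⁴) / (8 × 81.0³ × 4)
  = 2.89828e+08 / 1.70061e+07 = 17.043 N/mm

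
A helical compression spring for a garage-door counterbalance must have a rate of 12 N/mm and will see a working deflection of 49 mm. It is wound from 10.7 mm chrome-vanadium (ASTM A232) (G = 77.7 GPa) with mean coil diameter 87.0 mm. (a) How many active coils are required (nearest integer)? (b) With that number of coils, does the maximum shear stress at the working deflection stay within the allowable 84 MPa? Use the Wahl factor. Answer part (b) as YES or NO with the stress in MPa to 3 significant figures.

(a) 16 coils; (b) NO, τ_max = 126 MPa

N_a = Gd⁴/(8D³k) = (77.7×10³)(10.7⁴)/(8·87.0³·12) = 16.11 → N_a = 16
Actual rate k = Gd⁴/(8D³·16) = 12.083 N/mm
Working load F = kδ = 12.083·49 = 592.09 N
C = 87.0/10.7 = 8.1308; K_W = (4C−1)/(4C−4)+0.615/C = 1.1808
τ_max = K_W·8FD/(πd³) = 1.1808·107.08 = 126.44 MPa
τ_max > 84 MPa → exceeds allowable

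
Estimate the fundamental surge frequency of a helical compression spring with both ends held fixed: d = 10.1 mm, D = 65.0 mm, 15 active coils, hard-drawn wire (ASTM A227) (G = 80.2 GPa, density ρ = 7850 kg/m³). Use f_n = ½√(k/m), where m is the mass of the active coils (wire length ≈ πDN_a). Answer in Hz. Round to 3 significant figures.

57.3 Hz

k = Gd⁴/(8D³N_a) = (80.2×10³)(10.1⁴)/(8·65.0³·15) = 25.324 N/mm = 25324 N/m
Wire length L = πDN_a = π·65.0·15 = 3063.1 mm
m = ρ·(πd²/4)·L = 7850 × 80.118×10⁻⁶ m² × 3.0631 m = 1.9264 kg
f_n = ½√(k/m) = 0.5·√(25324/1.9264) = 0.5·√(13146) = 57.327 Hz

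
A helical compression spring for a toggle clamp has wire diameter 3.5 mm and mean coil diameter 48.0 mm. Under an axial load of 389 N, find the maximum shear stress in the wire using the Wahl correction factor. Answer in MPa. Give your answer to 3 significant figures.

1220 MPa

Spring index C = D/d = 48.0/3.5 = 13.7143
K_W = (4C−1)/(4C−4) + 0.615/C = 53.857/50.857 + 0.0448 = 1.1038
τ₀ = 8FD/(πd³) = 8·389·48.0/(π·3.5³) = 149376/134.7 = 1109 MPa
τ_max = K·τ₀ = 1.1038 × 1109 = 1224.1 MPa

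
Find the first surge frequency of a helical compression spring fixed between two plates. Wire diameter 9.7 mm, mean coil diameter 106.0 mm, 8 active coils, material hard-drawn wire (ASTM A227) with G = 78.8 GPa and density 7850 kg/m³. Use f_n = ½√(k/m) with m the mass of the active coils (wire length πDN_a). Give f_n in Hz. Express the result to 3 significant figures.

k = Gd⁴/(8D³N_a) = (78.8×10³)(9.7⁴)/(8·106.0³·8) = 9.152 N/mm = 9152 N/m
Wire length L = πDN_a = π·106.0·8 = 2664.1 mm
m = ρ·(πd²/4)·L = 7850 × 73.898×10⁻⁶ m² × 2.6641 m = 1.5454 kg
f_n = ½√(k/m) = 0.5·√(9152/1.5454) = 0.5·√(5922) = 38.477 Hz

38.5 Hz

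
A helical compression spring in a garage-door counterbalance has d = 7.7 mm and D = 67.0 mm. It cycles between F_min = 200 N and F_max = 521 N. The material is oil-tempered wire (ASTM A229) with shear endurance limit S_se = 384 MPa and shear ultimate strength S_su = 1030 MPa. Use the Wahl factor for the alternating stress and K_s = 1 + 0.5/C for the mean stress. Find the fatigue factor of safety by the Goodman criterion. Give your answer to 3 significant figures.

3.12

C = D/d = 67.0/7.7 = 8.7013; K_W = (4C−1)/(4C−4)+0.615/C = 1.1681; K_s = 1+0.5/C = 1.0575
F_a = (F_max−F_min)/2 = 160.5 N; F_m = (F_max+F_min)/2 = 360.5 N
τ_a = K_W·8F_aD/(πd³) = 1.1681 × 59.982 = 70.062 MPa
τ_m = K_s·8F_mD/(πd³) = 1.0575 × 134.72 = 142.47 MPa
Goodman: 1/n_f = τ_a/S_se + τ_m/S_su = 70.062/384 + 142.47/1030 = 0.18245 + 0.13832 = 0.32077
n_f = 1/0.32077 = 3.117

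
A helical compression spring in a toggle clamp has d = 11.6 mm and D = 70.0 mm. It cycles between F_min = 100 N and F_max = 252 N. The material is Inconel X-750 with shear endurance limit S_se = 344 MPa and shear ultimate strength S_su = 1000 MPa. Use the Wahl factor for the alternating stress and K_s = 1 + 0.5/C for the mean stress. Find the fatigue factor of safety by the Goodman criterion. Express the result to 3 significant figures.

18.8

C = D/d = 70.0/11.6 = 6.0345; K_W = (4C−1)/(4C−4)+0.615/C = 1.2509; K_s = 1+0.5/C = 1.0829
F_a = (F_max−F_min)/2 = 76 N; F_m = (F_max+F_min)/2 = 176 N
τ_a = K_W·8F_aD/(πd³) = 1.2509 × 8.6792 = 10.857 MPa
τ_m = K_s·8F_mD/(πd³) = 1.0829 × 20.099 = 21.764 MPa
Goodman: 1/n_f = τ_a/S_se + τ_m/S_su = 10.857/344 + 21.764/1000 = 0.03156 + 0.02176 = 0.053324
n_f = 1/0.053324 = 18.75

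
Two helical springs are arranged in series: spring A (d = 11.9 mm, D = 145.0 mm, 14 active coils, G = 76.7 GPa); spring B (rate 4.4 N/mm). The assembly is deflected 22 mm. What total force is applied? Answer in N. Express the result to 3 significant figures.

49.0 N

k_A = Gd⁴/(8D³N_a) = (76.7×10³)(11.9⁴)/(8·145.0³·14) = 4.5047 N/mm
Series: 1/k_eq = 1/4.5047 + 1/4.4 = 0.44927; k_eq = 2.2259 N/mm
F = k_eq·δ = 2.2259·22 = 48.969 N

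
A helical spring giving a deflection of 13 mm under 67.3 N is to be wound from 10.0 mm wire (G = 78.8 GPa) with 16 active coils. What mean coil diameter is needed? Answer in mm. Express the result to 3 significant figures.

106 mm

Required rate k = F/δ = 67.3/13 = 5.1769 N/mm
D = (Gd⁴/(8N_a·k))^(1/3) = (78.8×10³·10.0⁴/(8·16·5.1769))^(1/3)
  = (1.18917e+06)^(1/3) = 105.9453 mm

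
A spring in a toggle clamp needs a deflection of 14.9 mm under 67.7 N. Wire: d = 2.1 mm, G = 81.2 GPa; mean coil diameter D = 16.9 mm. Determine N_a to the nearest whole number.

9

Required rate k = F/δ = 67.7/14.9 = 4.5436 N/mm
N_a = Gd⁴/(8D³k) = (81.2×10³ × 2.1⁴)/(8 × 16.9³ × 4.5436)
    = 1.57919e+06 / 175450 = 9.001 → 9 coils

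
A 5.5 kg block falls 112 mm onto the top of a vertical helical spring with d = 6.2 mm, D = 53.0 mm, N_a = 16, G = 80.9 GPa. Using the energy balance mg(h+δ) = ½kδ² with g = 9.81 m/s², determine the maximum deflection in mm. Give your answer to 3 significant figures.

53.3 mm

k = Gd⁴/(8D³N_a) = (80.9×10³)(6.2⁴)/(8·53.0³·16) = 6.273 N/mm
W = mg = 5.5 × 9.81 = 53.955 N
½kδ² − Wδ − Wh = 0 → δ = (W + √(W² + 2kWh))/k
δ = (53.955 + √(2911.1 + 75815.4))/6.273 = (53.955 + 280.58)/6.273 = 53.329 mm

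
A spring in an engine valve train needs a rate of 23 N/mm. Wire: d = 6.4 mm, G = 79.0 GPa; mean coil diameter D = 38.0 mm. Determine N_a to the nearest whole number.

13

N_a = Gd⁴/(8D³k) = (79.0×10³ × 6.4⁴)/(8 × 38.0³ × 23)
    = 1.3254e+08 / 1.00964e+07 = 13.13 → 13 coils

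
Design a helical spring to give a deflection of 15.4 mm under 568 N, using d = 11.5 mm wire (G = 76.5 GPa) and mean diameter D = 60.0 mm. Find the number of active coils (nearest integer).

21

Required rate k = F/δ = 568/15.4 = 36.883 N/mm
N_a = Gd⁴/(8D³k) = (76.5×10³ × 11.5⁴)/(8 × 60.0³ × 36.883)
    = 1.33799e+09 / 6.3734e+07 = 20.99 → 21 coils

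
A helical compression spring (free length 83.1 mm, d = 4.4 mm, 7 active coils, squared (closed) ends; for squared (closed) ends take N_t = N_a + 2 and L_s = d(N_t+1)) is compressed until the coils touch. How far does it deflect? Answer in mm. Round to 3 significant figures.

39.1 mm

N_t = 9; L_s = 4.4·10 = 44 mm
δ_solid = L₀ − L_s = 83.1 − 44 = 39.1 mm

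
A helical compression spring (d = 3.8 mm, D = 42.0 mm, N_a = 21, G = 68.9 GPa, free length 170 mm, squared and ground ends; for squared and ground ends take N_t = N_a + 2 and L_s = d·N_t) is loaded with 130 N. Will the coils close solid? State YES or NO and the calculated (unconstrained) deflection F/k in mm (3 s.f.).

YES, δ = 113 mm

k = Gd⁴/(8D³N_a) = (68.9×10³)(3.8⁴)/(8·42.0³·21) = 1.1542 N/mm
N_t = 23; L_s = 3.8·23 = 87.4 mm; δ_solid = L₀ − L_s = 170 − 87.4 = 82.6 mm
δ = F/k = 130/1.1542 = 112.63 mm
δ ≥ δ_solid → spring goes solid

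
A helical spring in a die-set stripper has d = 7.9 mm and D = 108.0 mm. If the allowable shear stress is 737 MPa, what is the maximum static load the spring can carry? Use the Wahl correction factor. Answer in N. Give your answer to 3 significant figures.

1200 N

C = D/d = 108.0/7.9 = 13.6709
K_W = (4C−1)/(4C−4) + 0.615/C = 53.684/50.684 + 0.0450 = 1.1042
τ_max = K·8FD/(πd³) → F_max = τ_allow·πd³/(8DK)
F_max = 737·π·7.9³/(8·108.0·1.1042) = 1.1416e+06/954.01 = 1196.6 N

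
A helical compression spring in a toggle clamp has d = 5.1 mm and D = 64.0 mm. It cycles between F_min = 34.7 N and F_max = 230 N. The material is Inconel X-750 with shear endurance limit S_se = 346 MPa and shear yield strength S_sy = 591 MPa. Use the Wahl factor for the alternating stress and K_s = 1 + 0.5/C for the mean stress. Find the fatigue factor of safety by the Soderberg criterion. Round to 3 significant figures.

C = D/d = 64.0/5.1 = 12.5490; K_W = (4C−1)/(4C−4)+0.615/C = 1.1139; K_s = 1+0.5/C = 1.0398
F_a = (F_max−F_min)/2 = 97.65 N; F_m = (F_max+F_min)/2 = 132.35 N
τ_a = K_W·8F_aD/(πd³) = 1.1139 × 119.97 = 133.64 MPa
τ_m = K_s·8F_mD/(πd³) = 1.0398 × 162.6 = 169.08 MPa
Soderberg: 1/n_f = τ_a/S_se + τ_m/S_sy = 133.64/346 + 169.08/591 = 0.38625 + 0.28610 = 0.67235
n_f = 1/0.67235 = 1.487

1.49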